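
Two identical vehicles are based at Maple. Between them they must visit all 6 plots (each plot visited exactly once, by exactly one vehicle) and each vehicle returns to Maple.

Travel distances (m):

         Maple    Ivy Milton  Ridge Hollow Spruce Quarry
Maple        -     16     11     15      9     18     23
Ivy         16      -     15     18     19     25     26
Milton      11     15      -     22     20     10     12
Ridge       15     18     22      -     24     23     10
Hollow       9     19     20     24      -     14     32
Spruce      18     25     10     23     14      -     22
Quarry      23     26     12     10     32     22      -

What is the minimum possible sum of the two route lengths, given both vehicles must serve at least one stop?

Try each way of splitting the stops between the two vehicles (each non-empty) and, for each split, find the best tour for each vehicle:
  {Ivy} + {Milton, Ridge, Hollow, Spruce, Quarry}: 32 + 70 = 102
  {Milton} + {Ivy, Ridge, Hollow, Spruce, Quarry}: 22 + 89 = 111
  {Ivy, Milton} + {Ridge, Hollow, Spruce, Quarry}: 42 + 70 = 112
  {Ridge} + {Ivy, Milton, Hollow, Spruce, Quarry}: 30 + 87 = 117
  {Ivy, Ridge} + {Milton, Hollow, Spruce, Quarry}: 49 + 68 = 117
  {Milton, Ridge} + {Ivy, Hollow, Spruce, Quarry}: 48 + 87 = 135
  … (31 splits in total)
Best: vehicle 1 Maple → Ivy → Maple = 32; vehicle 2 Maple → Ridge → Quarry → Milton → Spruce → Hollow → Maple = 70; combined 102.

Minimum combined distance: 102 m.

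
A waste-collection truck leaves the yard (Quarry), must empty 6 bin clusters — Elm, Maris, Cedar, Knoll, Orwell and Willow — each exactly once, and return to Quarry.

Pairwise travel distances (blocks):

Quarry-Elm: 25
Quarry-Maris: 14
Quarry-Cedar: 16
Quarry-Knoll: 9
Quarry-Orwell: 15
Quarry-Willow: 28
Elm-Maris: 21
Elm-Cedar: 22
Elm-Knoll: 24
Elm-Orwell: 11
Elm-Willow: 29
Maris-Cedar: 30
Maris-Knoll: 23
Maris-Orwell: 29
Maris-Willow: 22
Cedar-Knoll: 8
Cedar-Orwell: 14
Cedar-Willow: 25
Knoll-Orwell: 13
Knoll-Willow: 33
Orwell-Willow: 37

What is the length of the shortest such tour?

Quarry - Elm - Maris - Cedar - Knoll - Orwell - Willow - Quarry: 25+21+30+8+13+37+28 = 162
Quarry - Elm - Maris - Cedar - Knoll - Willow - Orwell - Quarry: 25+21+30+8+33+37+15 = 169
Quarry - Elm - Maris - Cedar - Orwell - Knoll - Willow - Quarry: 25+21+30+14+13+33+28 = 164
Quarry - Elm - Maris - Cedar - Orwell - Willow - Knoll - Quarry: 25+21+30+14+37+33+9 = 169
Quarry - Elm - Maris - Cedar - Willow - Knoll - Orwell - Quarry: 25+21+30+25+33+13+15 = 162
Quarry - Elm - Maris - Cedar - Willow - Orwell - Knoll - Quarry: 25+21+30+25+37+13+9 = 160
Quarry - Elm - Maris - Knoll - Cedar - Orwell - Willow - Quarry: 25+21+23+8+14+37+28 = 156
Quarry - Elm - Maris - Knoll - Cedar - Willow - Orwell - Quarry: 25+21+23+8+25+37+15 = 154
… (352 more)
Quarry - Maris - Willow - Elm - Orwell - Cedar - Knoll - Quarry: 14+22+29+11+14+8+9 = 107  ← best
The minimum is 107.
One optimal route: Quarry → Maris → Willow → Elm → Orwell → Cedar → Knoll → Quarry (or its reverse).

Shortest round trip = 107 blocks.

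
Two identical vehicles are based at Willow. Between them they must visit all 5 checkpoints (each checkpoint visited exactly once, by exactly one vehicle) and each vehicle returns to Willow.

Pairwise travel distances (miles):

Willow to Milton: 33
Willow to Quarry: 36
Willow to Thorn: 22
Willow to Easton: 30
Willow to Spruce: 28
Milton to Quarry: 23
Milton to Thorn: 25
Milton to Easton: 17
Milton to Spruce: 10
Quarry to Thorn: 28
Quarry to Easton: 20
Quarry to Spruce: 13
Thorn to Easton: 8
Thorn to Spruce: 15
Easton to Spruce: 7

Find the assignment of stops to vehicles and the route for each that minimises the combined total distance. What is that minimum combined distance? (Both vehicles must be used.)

150 miles — the smallest possible combined total.

Check every non-empty split of the stops between the two vehicles; for each half take its own optimal tour:
  {Milton} + {Quarry, Thorn, Easton, Spruce}: 66 + 86 = 152
  {Quarry} + {Milton, Thorn, Easton, Spruce}: 72 + 80 = 152
  {Milton, Quarry} + {Thorn, Easton, Spruce}: 92 + 65 = 157
  {Thorn} + {Milton, Quarry, Easton, Spruce}: 44 + 106 = 150
  {Milton, Thorn} + {Quarry, Easton, Spruce}: 80 + 86 = 166
  {Quarry, Thorn} + {Milton, Easton, Spruce}: 86 + 80 = 166
  … (15 splits in total)
Best: vehicle 1 Willow → Thorn → Willow = 44; vehicle 2 Willow → Milton → Quarry → Spruce → Easton → Willow = 106; combined 150.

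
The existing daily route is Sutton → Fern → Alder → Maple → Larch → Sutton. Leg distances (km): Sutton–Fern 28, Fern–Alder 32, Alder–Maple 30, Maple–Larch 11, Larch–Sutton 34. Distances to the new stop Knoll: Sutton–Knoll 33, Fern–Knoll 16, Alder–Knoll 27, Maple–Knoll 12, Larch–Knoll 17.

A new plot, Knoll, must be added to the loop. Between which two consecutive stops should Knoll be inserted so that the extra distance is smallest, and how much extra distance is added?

+9 km — insert Knoll between Alder and Maple.

Insertion cost between consecutive stops i–j is d(i,Knoll) + d(Knoll,j) − d(i,j):
  between Sutton and Fern: 33 + 16 − 28 = 21
  between Fern and Alder: 16 + 27 − 32 = 11
  between Alder and Maple: 27 + 12 − 30 = 9
  between Maple and Larch: 12 + 17 − 11 = 18
  between Larch and Sutton: 17 + 33 − 34 = 16
Cheapest insertion is between Alder and Maple, adding 9.
New total = 135 + 9 = 144.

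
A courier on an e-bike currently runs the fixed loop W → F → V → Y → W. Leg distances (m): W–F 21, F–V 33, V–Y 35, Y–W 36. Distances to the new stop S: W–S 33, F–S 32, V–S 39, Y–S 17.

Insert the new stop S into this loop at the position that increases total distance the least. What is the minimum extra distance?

Insertion cost between consecutive stops i–j is d(i,S) + d(S,j) − d(i,j):
  between W and F: 33 + 32 − 21 = 44
  between F and V: 32 + 39 − 33 = 38
  between V and Y: 39 + 17 − 35 = 21
  between Y and W: 17 + 33 − 36 = 14
Cheapest insertion is between Y and W, adding 14.
New total = 125 + 14 = 139.

Adding 14 m by placing S on the Y–W leg.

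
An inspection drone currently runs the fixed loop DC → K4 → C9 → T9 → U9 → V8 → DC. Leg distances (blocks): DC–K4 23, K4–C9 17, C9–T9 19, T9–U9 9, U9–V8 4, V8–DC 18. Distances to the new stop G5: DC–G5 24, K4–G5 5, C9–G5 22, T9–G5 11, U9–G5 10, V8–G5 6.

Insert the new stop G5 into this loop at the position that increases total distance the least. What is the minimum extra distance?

Insertion cost between consecutive stops i–j is d(i,G5) + d(G5,j) − d(i,j):
  between DC and K4: 24 + 5 − 23 = 6
  between K4 and C9: 5 + 22 − 17 = 10
  between C9 and T9: 22 + 11 − 19 = 14
  between T9 and U9: 11 + 10 − 9 = 12
  between U9 and V8: 10 + 6 − 4 = 12
  between V8 and DC: 6 + 24 − 18 = 12
Cheapest insertion is between DC and K4, adding 6.
New total = 90 + 6 = 96.

Adding 6 blocks by placing G5 on the DC–K4 leg.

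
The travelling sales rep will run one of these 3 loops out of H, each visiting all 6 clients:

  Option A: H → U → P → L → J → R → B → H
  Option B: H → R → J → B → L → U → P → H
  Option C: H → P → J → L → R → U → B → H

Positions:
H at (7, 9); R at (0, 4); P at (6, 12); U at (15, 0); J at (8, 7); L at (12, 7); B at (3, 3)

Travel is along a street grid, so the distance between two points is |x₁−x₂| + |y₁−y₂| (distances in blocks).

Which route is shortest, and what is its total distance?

74 blocks — Option C is the shortest.

Option A: 17 + 21 + 11 + 4 + 11 + 4 + 10 = 78
Option B: 12 + 11 + 9 + 13 + 10 + 21 + 4 = 80
Option C: 4 + 7 + 4 + 15 + 19 + 15 + 10 = 74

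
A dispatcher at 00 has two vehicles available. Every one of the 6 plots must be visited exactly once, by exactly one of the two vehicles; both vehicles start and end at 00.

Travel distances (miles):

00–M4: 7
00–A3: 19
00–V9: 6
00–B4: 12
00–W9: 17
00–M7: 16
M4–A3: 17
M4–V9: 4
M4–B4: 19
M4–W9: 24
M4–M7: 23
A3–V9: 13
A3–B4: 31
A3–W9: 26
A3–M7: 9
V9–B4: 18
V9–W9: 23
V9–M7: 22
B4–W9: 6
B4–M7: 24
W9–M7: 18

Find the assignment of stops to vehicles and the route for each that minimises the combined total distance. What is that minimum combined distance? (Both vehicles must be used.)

Check every non-empty split of the stops between the two vehicles; for each half take its own optimal tour:
  {M4} + {A3, V9, B4, W9, M7}: 14 + 64 = 78
  {A3} + {M4, V9, B4, W9, M7}: 38 + 69 = 107
  {M4, A3} + {V9, B4, W9, M7}: 43 + 64 = 107
  {V9} + {M4, A3, B4, W9, M7}: 12 + 69 = 81
  {M4, V9} + {A3, B4, W9, M7}: 17 + 64 = 81
  {A3, V9} + {M4, B4, W9, M7}: 38 + 66 = 104
  … (31 splits in total)
Best: vehicle 1 00 → M4 → 00 = 14; vehicle 2 00 → V9 → A3 → M7 → W9 → B4 → 00 = 64; combined 78.

Minimum combined distance: 78 miles.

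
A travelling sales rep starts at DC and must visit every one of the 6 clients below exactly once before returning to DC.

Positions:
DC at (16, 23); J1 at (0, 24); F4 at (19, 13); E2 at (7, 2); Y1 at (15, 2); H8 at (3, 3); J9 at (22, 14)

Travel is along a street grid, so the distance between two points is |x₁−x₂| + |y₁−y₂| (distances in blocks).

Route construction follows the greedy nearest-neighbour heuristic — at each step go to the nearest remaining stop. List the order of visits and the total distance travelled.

DC → [F4:13 / J9:15 / J1:17 / Y1:22 / E2:30 / H8:33] → F4 (13)
F4 → [J9:4 / Y1:15 / E2:23 / H8:26 / J1:30] → J9 (4)
J9 → [Y1:19 / E2:27 / H8:30 / J1:32] → Y1 (19)
Y1 → [E2:8 / H8:13 / J1:37] → E2 (8)
E2 → [H8:5 / J1:29] → H8 (5)
H8 → [J1:24] → J1 (24)
Return J1→DC: 17.
Total = 13 + 4 + 19 + 8 + 5 + 24 + 17 = 90.

90 blocks along DC → F4 → J9 → Y1 → E2 → H8 → J1 → DC.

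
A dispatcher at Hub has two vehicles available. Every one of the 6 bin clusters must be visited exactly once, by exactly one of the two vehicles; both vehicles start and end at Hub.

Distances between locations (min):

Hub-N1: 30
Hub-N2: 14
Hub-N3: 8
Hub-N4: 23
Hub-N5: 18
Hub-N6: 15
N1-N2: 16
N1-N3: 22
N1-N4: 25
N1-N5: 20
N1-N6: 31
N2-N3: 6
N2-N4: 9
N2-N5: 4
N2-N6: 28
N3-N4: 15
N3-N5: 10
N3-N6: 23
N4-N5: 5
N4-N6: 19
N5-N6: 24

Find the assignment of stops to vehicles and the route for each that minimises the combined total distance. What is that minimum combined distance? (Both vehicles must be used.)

There are 2^5 − 1 = 31 ways to divide the 6 stops into two non-empty groups. For each, the best each vehicle can do is its own shortest tour through its group:
  {N1} + {N2, N3, N4, N5, N6}: 60 + 57 = 117
  {N2} + {N1, N3, N4, N5, N6}: 28 + 89 = 117
  {N1, N2} + {N3, N4, N5, N6}: 60 + 57 = 117
  {N3} + {N1, N2, N4, N5, N6}: 16 + 89 = 105
  {N1, N3} + {N2, N4, N5, N6}: 60 + 57 = 117
  {N2, N3} + {N1, N4, N5, N6}: 28 + 89 = 117
  … (31 splits in total)
Best: vehicle 1 Hub → N3 → Hub = 16; vehicle 2 Hub → N1 → N2 → N5 → N4 → N6 → Hub = 89; combined 105.

Minimum combined distance: 105 min.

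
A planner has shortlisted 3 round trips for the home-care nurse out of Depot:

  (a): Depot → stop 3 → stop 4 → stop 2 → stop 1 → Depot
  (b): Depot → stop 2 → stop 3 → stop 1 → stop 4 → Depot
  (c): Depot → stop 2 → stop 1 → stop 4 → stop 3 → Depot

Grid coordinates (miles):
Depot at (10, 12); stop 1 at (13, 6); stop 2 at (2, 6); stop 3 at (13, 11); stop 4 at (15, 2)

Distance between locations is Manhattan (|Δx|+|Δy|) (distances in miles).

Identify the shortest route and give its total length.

(a): 4 + 11 + 17 + 11 + 9 = 52
(b): 14 + 16 + 5 + 6 + 15 = 56
(c): 14 + 11 + 6 + 11 + 4 = 46

46 miles — (c) is the shortest.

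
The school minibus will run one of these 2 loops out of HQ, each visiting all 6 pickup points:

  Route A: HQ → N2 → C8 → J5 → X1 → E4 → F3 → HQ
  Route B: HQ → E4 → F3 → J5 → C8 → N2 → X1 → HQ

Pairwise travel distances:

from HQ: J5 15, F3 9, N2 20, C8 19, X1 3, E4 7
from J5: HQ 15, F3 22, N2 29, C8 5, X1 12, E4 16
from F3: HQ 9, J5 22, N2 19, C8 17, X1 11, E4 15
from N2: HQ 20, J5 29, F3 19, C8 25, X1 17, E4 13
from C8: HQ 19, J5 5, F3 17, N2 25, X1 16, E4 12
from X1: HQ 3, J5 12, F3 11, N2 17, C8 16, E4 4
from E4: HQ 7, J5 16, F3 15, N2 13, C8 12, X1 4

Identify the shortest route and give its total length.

Shortest is Route A, total 90.

Route A: 20 + 25 + 5 + 12 + 4 + 15 + 9 = 90
Route B: 7 + 15 + 22 + 5 + 25 + 17 + 3 = 94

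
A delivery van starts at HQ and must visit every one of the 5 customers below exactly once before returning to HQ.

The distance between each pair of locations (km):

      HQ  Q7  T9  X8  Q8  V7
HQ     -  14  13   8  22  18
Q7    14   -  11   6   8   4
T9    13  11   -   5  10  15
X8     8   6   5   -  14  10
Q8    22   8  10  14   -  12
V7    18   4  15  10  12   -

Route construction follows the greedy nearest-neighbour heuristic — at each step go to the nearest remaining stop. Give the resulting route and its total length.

Total distance 53 km via the nearest-neighbour route HQ → X8 → T9 → Q8 → Q7 → V7 → HQ.

From HQ: distances to unvisited — X8=8, T9=13, Q7=14, V7=18, Q8=22. Nearest is X8 (8).
From X8: distances to unvisited — T9=5, Q7=6, V7=10, Q8=14. Nearest is T9 (5).
From T9: distances to unvisited — Q8=10, Q7=11, V7=15. Nearest is Q8 (10).
From Q8: distances to unvisited — Q7=8, V7=12. Nearest is Q7 (8).
From Q7: distances to unvisited — V7=4. Nearest is V7 (4).
Return V7→HQ: 18.
Total = 8 + 5 + 10 + 8 + 4 + 18 = 53.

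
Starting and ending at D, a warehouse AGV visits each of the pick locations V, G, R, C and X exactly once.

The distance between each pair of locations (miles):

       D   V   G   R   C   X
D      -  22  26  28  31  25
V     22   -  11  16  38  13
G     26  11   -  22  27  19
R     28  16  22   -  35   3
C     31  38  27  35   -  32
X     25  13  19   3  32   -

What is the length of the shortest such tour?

113 miles — the shortest possible round trip.

There are 60 distinct closed tours to check (reversals are equivalent).
D-V-G-R-C-X-D: 22+11+22+35+32+25 = 147
D-V-G-R-X-C-D: 22+11+22+3+32+31 = 121
D-V-G-C-R-X-D: 22+11+27+35+3+25 = 123
D-V-G-C-X-R-D: 22+11+27+32+3+28 = 123
D-V-G-X-R-C-D: 22+11+19+3+35+31 = 121
D-V-G-X-C-R-D: 22+11+19+32+35+28 = 147
D-V-R-G-C-X-D: 22+16+22+27+32+25 = 144
D-V-R-G-X-C-D: 22+16+22+19+32+31 = 142
D-V-R-C-G-X-D: 22+16+35+27+19+25 = 144
D-V-R-C-X-G-D: 22+16+35+32+19+26 = 150
D-V-R-X-G-C-D: 22+16+3+19+27+31 = 118
D-V-R-X-C-G-D: 22+16+3+32+27+26 = 126
D-V-C-G-R-X-D: 22+38+27+22+3+25 = 137
D-V-C-G-X-R-D: 22+38+27+19+3+28 = 137
… (46 more)
D-R-X-V-G-C-D: 28+3+13+11+27+31 = 113  ← best
The minimum is 113.
One optimal route: D → R → X → V → G → C → D (or its reverse).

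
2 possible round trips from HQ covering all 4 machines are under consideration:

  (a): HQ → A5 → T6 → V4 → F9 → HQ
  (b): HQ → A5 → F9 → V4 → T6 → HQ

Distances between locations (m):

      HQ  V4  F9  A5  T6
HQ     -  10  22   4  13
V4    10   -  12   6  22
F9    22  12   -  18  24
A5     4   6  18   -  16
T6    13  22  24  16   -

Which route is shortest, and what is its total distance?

(a): 4 + 16 + 22 + 12 + 22 = 76
(b): 4 + 18 + 12 + 22 + 13 = 69

Shortest is (b), total 69 m.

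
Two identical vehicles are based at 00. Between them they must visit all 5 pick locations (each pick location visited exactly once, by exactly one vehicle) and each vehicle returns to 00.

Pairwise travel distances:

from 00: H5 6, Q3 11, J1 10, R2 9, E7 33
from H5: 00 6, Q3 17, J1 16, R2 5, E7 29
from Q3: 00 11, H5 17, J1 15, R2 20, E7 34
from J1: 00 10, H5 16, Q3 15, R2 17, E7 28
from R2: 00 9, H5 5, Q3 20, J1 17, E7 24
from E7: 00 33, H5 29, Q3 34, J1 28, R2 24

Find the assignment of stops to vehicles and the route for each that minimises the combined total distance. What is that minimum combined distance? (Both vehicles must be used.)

Minimum combined distance: 95.

Try each way of splitting the stops between the two vehicles (each non-empty) and, for each split, find the best tour for each vehicle:
  {H5} + {Q3, J1, R2, E7}: 12 + 87 = 99
  {Q3} + {H5, J1, R2, E7}: 22 + 73 = 95
  {H5, Q3} + {J1, R2, E7}: 34 + 71 = 105
  {J1} + {H5, Q3, R2, E7}: 20 + 80 = 100
  {H5, J1} + {Q3, R2, E7}: 32 + 78 = 110
  {Q3, J1} + {H5, R2, E7}: 36 + 68 = 104
  … (15 splits in total)
Best: vehicle 1 00 → Q3 → 00 = 22; vehicle 2 00 → H5 → R2 → E7 → J1 → 00 = 73; combined 95.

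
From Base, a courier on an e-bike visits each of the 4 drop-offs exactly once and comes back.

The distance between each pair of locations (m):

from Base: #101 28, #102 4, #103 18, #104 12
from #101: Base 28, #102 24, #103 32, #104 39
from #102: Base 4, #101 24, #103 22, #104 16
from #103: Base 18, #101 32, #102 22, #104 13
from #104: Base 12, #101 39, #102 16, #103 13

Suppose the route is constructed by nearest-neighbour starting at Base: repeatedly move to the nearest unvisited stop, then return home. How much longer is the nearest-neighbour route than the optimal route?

Base: #102=4, #104=12, #103=18, #101=28 ⇒ #102
#102: #104=16, #103=22, #101=24 ⇒ #104
#104: #103=13, #101=39 ⇒ #103
#103: #101=32 ⇒ #101
NN route Base → #102 → #104 → #103 → #101 → Base costs 93.
Optimal: Base → #102 → #101 → #103 → #104 → Base costs 85 (by enumerating all 12 distinct tours).
Excess = 93 − 85 = 8.

The nearest-neighbour route is 8 m longer than optimal.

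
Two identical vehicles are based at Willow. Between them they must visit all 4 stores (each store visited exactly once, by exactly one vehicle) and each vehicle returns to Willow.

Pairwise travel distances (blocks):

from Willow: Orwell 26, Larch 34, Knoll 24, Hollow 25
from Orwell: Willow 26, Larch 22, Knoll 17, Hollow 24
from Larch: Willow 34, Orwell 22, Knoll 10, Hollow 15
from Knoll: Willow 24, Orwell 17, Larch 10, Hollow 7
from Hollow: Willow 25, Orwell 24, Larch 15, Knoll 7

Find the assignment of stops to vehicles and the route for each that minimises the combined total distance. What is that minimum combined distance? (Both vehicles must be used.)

Minimum combined distance: 126 blocks.

There are 2^3 − 1 = 7 ways to divide the 4 stops into two non-empty groups. For each, the best each vehicle can do is its own shortest tour through its group:
  {Orwell} + {Larch, Knoll, Hollow}: 52 + 74 = 126
  {Larch} + {Orwell, Knoll, Hollow}: 68 + 75 = 143
  {Orwell, Larch} + {Knoll, Hollow}: 82 + 56 = 138
  {Knoll} + {Orwell, Larch, Hollow}: 48 + 88 = 136
  {Orwell, Knoll} + {Larch, Hollow}: 67 + 74 = 141
  {Larch, Knoll} + {Orwell, Hollow}: 68 + 75 = 143
  … (7 splits in total)
Best: vehicle 1 Willow → Orwell → Willow = 52; vehicle 2 Willow → Knoll → Larch → Hollow → Willow = 74; combined 126.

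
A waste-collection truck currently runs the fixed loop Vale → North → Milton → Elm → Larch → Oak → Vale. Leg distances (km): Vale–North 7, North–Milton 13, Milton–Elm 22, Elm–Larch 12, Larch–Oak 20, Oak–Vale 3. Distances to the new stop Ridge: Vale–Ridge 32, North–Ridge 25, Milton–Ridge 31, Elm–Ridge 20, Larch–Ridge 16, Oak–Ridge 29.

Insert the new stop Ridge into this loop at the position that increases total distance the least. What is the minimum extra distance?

Insertion cost between consecutive stops i–j is d(i,Ridge) + d(Ridge,j) − d(i,j):
  between Vale and North: 32 + 25 − 7 = 50
  between North and Milton: 25 + 31 − 13 = 43
  between Milton and Elm: 31 + 20 − 22 = 29
  between Elm and Larch: 20 + 16 − 12 = 24
  between Larch and Oak: 16 + 29 − 20 = 25
  between Oak and Vale: 29 + 32 − 3 = 58
Cheapest insertion is between Elm and Larch, adding 24.
New total = 77 + 24 = 101.

+24 km — insert Ridge between Elm and Larch.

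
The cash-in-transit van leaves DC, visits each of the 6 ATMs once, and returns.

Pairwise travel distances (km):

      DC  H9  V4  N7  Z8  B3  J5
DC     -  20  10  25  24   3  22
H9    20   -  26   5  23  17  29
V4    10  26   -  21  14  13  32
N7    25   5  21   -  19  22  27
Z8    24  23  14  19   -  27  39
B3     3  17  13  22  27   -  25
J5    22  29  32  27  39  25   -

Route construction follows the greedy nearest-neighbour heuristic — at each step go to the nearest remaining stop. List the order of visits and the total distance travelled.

From DC: distances to unvisited — B3=3, V4=10, H9=20, J5=22, Z8=24, N7=25. Nearest is B3 (3).
From B3: distances to unvisited — V4=13, H9=17, N7=22, J5=25, Z8=27. Nearest is V4 (13).
From V4: distances to unvisited — Z8=14, N7=21, H9=26, J5=32. Nearest is Z8 (14).
From Z8: distances to unvisited — N7=19, H9=23, J5=39. Nearest is N7 (19).
From N7: distances to unvisited — H9=5, J5=27. Nearest is H9 (5).
From H9: distances to unvisited — J5=29. Nearest is J5 (29).
Return J5→DC: 22.
Total = 3 + 13 + 14 + 19 + 5 + 29 + 22 = 105.

Total distance 105 km via the nearest-neighbour route DC → B3 → V4 → Z8 → N7 → H9 → J5 → DC.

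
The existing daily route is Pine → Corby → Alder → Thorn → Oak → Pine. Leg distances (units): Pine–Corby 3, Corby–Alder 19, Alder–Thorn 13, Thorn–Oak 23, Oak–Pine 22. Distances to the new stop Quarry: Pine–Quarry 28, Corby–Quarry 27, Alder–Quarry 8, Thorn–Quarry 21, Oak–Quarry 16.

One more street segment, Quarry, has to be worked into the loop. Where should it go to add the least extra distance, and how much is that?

Insertion cost between consecutive stops i–j is d(i,Quarry) + d(Quarry,j) − d(i,j):
  between Pine and Corby: 28 + 27 − 3 = 52
  between Corby and Alder: 27 + 8 − 19 = 16
  between Alder and Thorn: 8 + 21 − 13 = 16
  between Thorn and Oak: 21 + 16 − 23 = 14
  between Oak and Pine: 16 + 28 − 22 = 22
Cheapest insertion is between Thorn and Oak, adding 14.
New total = 80 + 14 = 94.

Adding 14 by placing Quarry on the Thorn–Oak leg.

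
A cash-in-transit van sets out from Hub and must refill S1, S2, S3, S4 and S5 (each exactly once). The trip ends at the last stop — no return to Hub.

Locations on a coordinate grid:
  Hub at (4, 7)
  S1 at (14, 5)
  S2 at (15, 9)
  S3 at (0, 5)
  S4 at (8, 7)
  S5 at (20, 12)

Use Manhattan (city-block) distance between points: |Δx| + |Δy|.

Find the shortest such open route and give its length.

There are 5! = 120 possible orderings.
Hub → S1 → S2 → S3 → S4 → S5: 12+5+19+10+17 = 63
Hub → S1 → S2 → S3 → S5 → S4: 12+5+19+27+17 = 80
Hub → S1 → S2 → S4 → S3 → S5: 12+5+9+10+27 = 63
Hub → S1 → S2 → S4 → S5 → S3: 12+5+9+17+27 = 70
Hub → S1 → S2 → S5 → S3 → S4: 12+5+8+27+10 = 62
Hub → S1 → S2 → S5 → S4 → S3: 12+5+8+17+10 = 52
Hub → S1 → S3 → S2 → S4 → S5: 12+14+19+9+17 = 71
Hub → S1 → S3 → S2 → S5 → S4: 12+14+19+8+17 = 70
Hub → S1 → S3 → S4 → S2 → S5: 12+14+10+9+8 = 53
Hub → S1 → S3 → S4 → S5 → S2: 12+14+10+17+8 = 61
Hub → S1 → S3 → S5 → S2 → S4: 12+14+27+8+9 = 70
Hub → S1 → S3 → S5 → S4 → S2: 12+14+27+17+9 = 79
Hub → S1 → S4 → S2 → S3 → S5: 12+8+9+19+27 = 75
Hub → S1 → S4 → S2 → S5 → S3: 12+8+9+8+27 = 64
… (106 more)
Hub → S3 → S4 → S1 → S2 → S5: 6+10+8+5+8 = 37  ← best
The minimum is 37.
One shortest path: Hub → S3 → S4 → S1 → S2 → S5.

37 — the minimum one-way total.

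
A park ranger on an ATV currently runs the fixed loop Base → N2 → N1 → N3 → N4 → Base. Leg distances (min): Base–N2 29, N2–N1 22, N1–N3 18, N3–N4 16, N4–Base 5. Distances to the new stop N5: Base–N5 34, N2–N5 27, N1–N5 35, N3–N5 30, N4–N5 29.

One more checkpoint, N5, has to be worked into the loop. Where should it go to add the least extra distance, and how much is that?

Adding 32 min by placing N5 on the Base–N2 leg.

Insertion cost between consecutive stops i–j is d(i,N5) + d(N5,j) − d(i,j):
  between Base and N2: 34 + 27 − 29 = 32
  between N2 and N1: 27 + 35 − 22 = 40
  between N1 and N3: 35 + 30 − 18 = 47
  between N3 and N4: 30 + 29 − 16 = 43
  between N4 and Base: 29 + 34 − 5 = 58
Cheapest insertion is between Base and N2, adding 32.
New total = 90 + 32 = 122.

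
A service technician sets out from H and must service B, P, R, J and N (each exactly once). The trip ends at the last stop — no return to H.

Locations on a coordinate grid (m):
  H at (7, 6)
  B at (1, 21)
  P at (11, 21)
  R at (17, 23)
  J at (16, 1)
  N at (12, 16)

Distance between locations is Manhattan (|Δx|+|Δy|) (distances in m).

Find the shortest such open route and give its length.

There are 5! = 120 possible orderings.
H → B → P → R → J → N: 21+10+8+23+19 = 81
H → B → P → R → N → J: 21+10+8+12+19 = 70
H → B → P → J → R → N: 21+10+25+23+12 = 91
H → B → P → J → N → R: 21+10+25+19+12 = 87
H → B → P → N → R → J: 21+10+6+12+23 = 72
H → B → P → N → J → R: 21+10+6+19+23 = 79
H → B → R → P → J → N: 21+18+8+25+19 = 91
H → B → R → P → N → J: 21+18+8+6+19 = 72
H → B → R → J → P → N: 21+18+23+25+6 = 93
H → B → R → J → N → P: 21+18+23+19+6 = 87
H → B → R → N → P → J: 21+18+12+6+25 = 82
H → B → R → N → J → P: 21+18+12+19+25 = 95
H → B → J → P → R → N: 21+35+25+8+12 = 101
H → B → J → P → N → R: 21+35+25+6+12 = 99
… (106 more)
H → J → N → R → P → B: 14+19+12+8+10 = 63  ← best
The minimum is 63.
One shortest path: H → J → N → R → P → B.

Shortest open route: 63 m.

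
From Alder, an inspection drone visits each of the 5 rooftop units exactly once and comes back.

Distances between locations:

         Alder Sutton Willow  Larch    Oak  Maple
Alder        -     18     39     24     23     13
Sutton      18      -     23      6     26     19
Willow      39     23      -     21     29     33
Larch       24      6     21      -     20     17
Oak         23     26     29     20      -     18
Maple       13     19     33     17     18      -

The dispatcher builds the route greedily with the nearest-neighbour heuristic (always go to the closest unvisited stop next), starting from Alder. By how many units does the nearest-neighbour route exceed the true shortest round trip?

Excess over optimum: 6.

From Alder: Maple=13, Sutton=18, Oak=23, Larch=24, Willow=39 → choose Maple (13).
From Maple: Larch=17, Oak=18, Sutton=19, Willow=33 → choose Larch (17).
From Larch: Sutton=6, Oak=20, Willow=21 → choose Sutton (6).
From Sutton: Willow=23, Oak=26 → choose Willow (23).
From Willow: Oak=29 → choose Oak (29).
NN route Alder → Maple → Larch → Sutton → Willow → Oak → Alder costs 111.
Optimal: Alder → Sutton → Larch → Willow → Oak → Maple → Alder costs 105 (by enumerating all 60 distinct tours).
Excess = 111 − 105 = 6.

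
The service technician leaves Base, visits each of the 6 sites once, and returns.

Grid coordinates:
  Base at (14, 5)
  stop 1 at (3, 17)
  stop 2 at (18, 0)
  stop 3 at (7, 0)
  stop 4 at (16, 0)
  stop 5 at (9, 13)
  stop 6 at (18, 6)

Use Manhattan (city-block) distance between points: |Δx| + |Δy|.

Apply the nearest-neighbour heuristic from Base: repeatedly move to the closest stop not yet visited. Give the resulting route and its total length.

Nearest-neighbour total = 70; route Base → stop 6 → stop 2 → stop 4 → stop 3 → stop 5 → stop 1 → Base.

At Base the remaining stops are stop 6 5, stop 4 7, stop 2 9, stop 3 12, stop 5 13, stop 1 23; go to stop 6.
At stop 6 the remaining stops are stop 2 6, stop 4 8, stop 5 16, stop 3 17, stop 1 26; go to stop 2.
At stop 2 the remaining stops are stop 4 2, stop 3 11, stop 5 22, stop 1 32; go to stop 4.
At stop 4 the remaining stops are stop 3 9, stop 5 20, stop 1 30; go to stop 3.
At stop 3 the remaining stops are stop 5 15, stop 1 21; go to stop 5.
At stop 5 the remaining stops are stop 1 10; go to stop 1.
Return stop 1→Base: 23.
Total = 5 + 6 + 2 + 9 + 15 + 10 + 23 = 70.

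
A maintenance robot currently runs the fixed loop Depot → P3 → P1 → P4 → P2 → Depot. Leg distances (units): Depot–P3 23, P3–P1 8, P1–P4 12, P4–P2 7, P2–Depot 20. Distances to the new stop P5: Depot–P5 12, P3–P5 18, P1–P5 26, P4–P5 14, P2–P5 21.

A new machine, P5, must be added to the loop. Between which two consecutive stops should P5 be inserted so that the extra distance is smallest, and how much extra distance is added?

Insertion cost between consecutive stops i–j is d(i,P5) + d(P5,j) − d(i,j):
  between Depot and P3: 12 + 18 − 23 = 7
  between P3 and P1: 18 + 26 − 8 = 36
  between P1 and P4: 26 + 14 − 12 = 28
  between P4 and P2: 14 + 21 − 7 = 28
  between P2 and Depot: 21 + 12 − 20 = 13
Cheapest insertion is between Depot and P3, adding 7.
New total = 70 + 7 = 77.

+7 — insert P5 between Depot and P3.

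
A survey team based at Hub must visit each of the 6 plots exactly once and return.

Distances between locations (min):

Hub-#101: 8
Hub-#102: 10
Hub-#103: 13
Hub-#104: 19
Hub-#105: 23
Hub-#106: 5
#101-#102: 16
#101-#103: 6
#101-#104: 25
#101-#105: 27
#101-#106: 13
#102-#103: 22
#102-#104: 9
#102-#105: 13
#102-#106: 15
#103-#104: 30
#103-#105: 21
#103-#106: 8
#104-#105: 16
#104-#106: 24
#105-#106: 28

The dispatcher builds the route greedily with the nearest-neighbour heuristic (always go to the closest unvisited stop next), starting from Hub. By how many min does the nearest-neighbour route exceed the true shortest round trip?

From Hub: #106=5, #101=8, #102=10, #103=13, #104=19, #105=23 → choose #106 (5).
From #106: #103=8, #101=13, #102=15, #104=24, #105=28 → choose #103 (8).
From #103: #101=6, #105=21, #102=22, #104=30 → choose #101 (6).
From #101: #102=16, #104=25, #105=27 → choose #102 (16).
From #102: #104=9, #105=13 → choose #104 (9).
From #104: #105=16 → choose #105 (16).
NN route Hub → #106 → #103 → #101 → #102 → #104 → #105 → Hub costs 83.
Optimal: Hub → #101 → #103 → #105 → #104 → #102 → #106 → Hub costs 80 (by enumerating all 360 distinct tours).
Excess = 83 − 80 = 3.

Excess over optimum: 3 min.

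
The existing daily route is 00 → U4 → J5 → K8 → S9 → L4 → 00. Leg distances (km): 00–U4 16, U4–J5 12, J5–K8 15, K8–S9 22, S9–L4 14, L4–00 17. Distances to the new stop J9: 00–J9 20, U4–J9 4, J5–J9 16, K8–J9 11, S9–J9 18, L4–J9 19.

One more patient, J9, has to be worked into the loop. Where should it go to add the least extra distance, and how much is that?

Insertion cost between consecutive stops i–j is d(i,J9) + d(J9,j) − d(i,j):
  between 00 and U4: 20 + 4 − 16 = 8
  between U4 and J5: 4 + 16 − 12 = 8
  between J5 and K8: 16 + 11 − 15 = 12
  between K8 and S9: 11 + 18 − 22 = 7
  between S9 and L4: 18 + 19 − 14 = 23
  between L4 and 00: 19 + 20 − 17 = 22
Cheapest insertion is between K8 and S9, adding 7.
New total = 96 + 7 = 103.

Minimum extra distance: 7 km, inserting J9 between K8 and S9.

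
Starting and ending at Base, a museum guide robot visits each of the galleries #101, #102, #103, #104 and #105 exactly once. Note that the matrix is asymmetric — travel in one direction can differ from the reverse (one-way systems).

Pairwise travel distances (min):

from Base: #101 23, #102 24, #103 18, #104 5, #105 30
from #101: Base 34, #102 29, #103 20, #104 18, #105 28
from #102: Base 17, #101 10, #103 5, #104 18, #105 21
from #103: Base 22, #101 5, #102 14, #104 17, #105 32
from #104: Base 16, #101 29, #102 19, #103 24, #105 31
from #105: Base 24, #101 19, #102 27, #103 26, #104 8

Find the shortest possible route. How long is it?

Base-#101-#102-#103-#104-#105-Base: 23+29+5+17+31+24 = 129
Base-#101-#102-#103-#105-#104-Base: 23+29+5+32+8+16 = 113
Base-#101-#102-#104-#103-#105-Base: 23+29+18+24+32+24 = 150
Base-#101-#102-#104-#105-#103-Base: 23+29+18+31+26+22 = 149
Base-#101-#102-#105-#103-#104-Base: 23+29+21+26+17+16 = 132
Base-#101-#102-#105-#104-#103-Base: 23+29+21+8+24+22 = 127
Base-#101-#103-#102-#104-#105-Base: 23+20+14+18+31+24 = 130
Base-#101-#103-#102-#105-#104-Base: 23+20+14+21+8+16 = 102
Base-#101-#103-#104-#102-#105-Base: 23+20+17+19+21+24 = 124
Base-#101-#103-#104-#105-#102-Base: 23+20+17+31+27+17 = 135
Base-#101-#103-#105-#102-#104-Base: 23+20+32+27+18+16 = 136
Base-#101-#103-#105-#104-#102-Base: 23+20+32+8+19+17 = 119
Base-#101-#104-#102-#103-#105-Base: 23+18+19+5+32+24 = 121
Base-#101-#104-#102-#105-#103-Base: 23+18+19+21+26+22 = 129
… (106 more)
Base-#102-#103-#101-#105-#104-Base: 24+5+5+28+8+16 = 86  ← best
The minimum is 86.
One optimal route: Base → #102 → #103 → #101 → #105 → #104 → Base.

86 min — the shortest possible round trip.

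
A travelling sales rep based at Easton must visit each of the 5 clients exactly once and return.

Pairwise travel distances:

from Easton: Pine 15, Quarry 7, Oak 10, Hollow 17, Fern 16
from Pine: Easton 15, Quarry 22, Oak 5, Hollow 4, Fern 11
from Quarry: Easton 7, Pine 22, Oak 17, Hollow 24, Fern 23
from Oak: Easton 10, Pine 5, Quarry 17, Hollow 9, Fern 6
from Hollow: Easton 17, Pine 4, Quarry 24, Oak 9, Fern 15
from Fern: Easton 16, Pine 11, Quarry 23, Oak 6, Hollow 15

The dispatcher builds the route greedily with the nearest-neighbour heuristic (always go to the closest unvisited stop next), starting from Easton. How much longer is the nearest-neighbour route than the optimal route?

Easton: Quarry=7, Oak=10, Pine=15, Fern=16, Hollow=17 ⇒ Quarry
Quarry: Oak=17, Pine=22, Fern=23, Hollow=24 ⇒ Oak
Oak: Pine=5, Fern=6, Hollow=9 ⇒ Pine
Pine: Hollow=4, Fern=11 ⇒ Hollow
Hollow: Fern=15 ⇒ Fern
NN route Easton → Quarry → Oak → Pine → Hollow → Fern → Easton costs 64.
Optimal: Easton → Quarry → Oak → Fern → Pine → Hollow → Easton costs 62 (by enumerating all 60 distinct tours).
Excess = 64 − 62 = 2.

The nearest-neighbour route is 2 longer than optimal.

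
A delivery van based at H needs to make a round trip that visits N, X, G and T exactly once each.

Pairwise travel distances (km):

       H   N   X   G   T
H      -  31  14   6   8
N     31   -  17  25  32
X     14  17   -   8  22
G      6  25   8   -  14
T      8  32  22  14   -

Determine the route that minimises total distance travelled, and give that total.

Minimum total distance: 71 km.

H - N - X - G - T - H: 31+17+8+14+8 = 78
H - N - X - T - G - H: 31+17+22+14+6 = 90
H - N - G - X - T - H: 31+25+8+22+8 = 94
H - N - G - T - X - H: 31+25+14+22+14 = 106
H - N - T - X - G - H: 31+32+22+8+6 = 99
H - N - T - G - X - H: 31+32+14+8+14 = 99
H - X - N - G - T - H: 14+17+25+14+8 = 78
H - X - N - T - G - H: 14+17+32+14+6 = 83
H - X - G - N - T - H: 14+8+25+32+8 = 87
H - X - T - N - G - H: 14+22+32+25+6 = 99
H - G - N - X - T - H: 6+25+17+22+8 = 78
H - G - X - N - T - H: 6+8+17+32+8 = 71
The minimum is 71.
One optimal route: H → G → X → N → T → H (or its reverse).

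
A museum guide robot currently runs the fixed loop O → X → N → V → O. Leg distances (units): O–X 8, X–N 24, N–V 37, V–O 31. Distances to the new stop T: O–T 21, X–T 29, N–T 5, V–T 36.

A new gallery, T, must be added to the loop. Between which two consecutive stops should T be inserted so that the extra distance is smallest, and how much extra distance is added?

+4 — insert T between N and V.

Insertion cost between consecutive stops i–j is d(i,T) + d(T,j) − d(i,j):
  between O and X: 21 + 29 − 8 = 42
  between X and N: 29 + 5 − 24 = 10
  between N and V: 5 + 36 − 37 = 4
  between V and O: 36 + 21 − 31 = 26
Cheapest insertion is between N and V, adding 4.
New total = 100 + 4 = 104.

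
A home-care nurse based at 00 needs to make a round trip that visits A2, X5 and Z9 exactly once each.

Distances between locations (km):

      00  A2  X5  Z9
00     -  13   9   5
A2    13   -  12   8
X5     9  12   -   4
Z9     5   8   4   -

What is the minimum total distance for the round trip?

With 3 stops there are 3!/2 = 3 distinct round trips (a route and its reverse cost the same).
00 - A2 - X5 - Z9 - 00: 13+12+4+5 = 34
00 - A2 - Z9 - X5 - 00: 13+8+4+9 = 34
00 - X5 - A2 - Z9 - 00: 9+12+8+5 = 34
The minimum is 34.
One optimal route: 00 → A2 → X5 → Z9 → 00 (or its reverse).

Minimum total distance: 34 km.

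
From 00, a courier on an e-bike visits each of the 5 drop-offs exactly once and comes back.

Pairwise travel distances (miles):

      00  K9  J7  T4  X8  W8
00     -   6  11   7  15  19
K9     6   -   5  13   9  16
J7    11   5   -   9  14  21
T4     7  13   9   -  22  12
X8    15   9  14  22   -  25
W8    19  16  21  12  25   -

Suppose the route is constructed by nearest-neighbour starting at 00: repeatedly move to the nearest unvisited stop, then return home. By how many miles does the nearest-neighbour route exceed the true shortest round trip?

From 00: K9=6, T4=7, J7=11, X8=15, W8=19 → choose K9 (6).
From K9: J7=5, X8=9, T4=13, W8=16 → choose J7 (5).
From J7: T4=9, X8=14, W8=21 → choose T4 (9).
From T4: W8=12, X8=22 → choose W8 (12).
From W8: X8=25 → choose X8 (25).
NN route 00 → K9 → J7 → T4 → W8 → X8 → 00 costs 72.
Optimal: 00 → K9 → J7 → X8 → W8 → T4 → 00 costs 69 (by enumerating all 60 distinct tours).
Excess = 72 − 69 = 3.

3 miles longer than the optimal tour.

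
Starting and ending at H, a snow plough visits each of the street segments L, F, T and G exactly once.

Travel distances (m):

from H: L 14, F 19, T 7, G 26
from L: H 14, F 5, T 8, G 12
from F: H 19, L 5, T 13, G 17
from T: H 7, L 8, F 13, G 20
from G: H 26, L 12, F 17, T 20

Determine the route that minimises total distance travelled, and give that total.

Minimum total distance: 63 m.

H→L→F→T→G→H: 14+5+13+20+26 = 78
H→L→F→G→T→H: 14+5+17+20+7 = 63
H→L→T→F→G→H: 14+8+13+17+26 = 78
H→L→T→G→F→H: 14+8+20+17+19 = 78
H→L→G→F→T→H: 14+12+17+13+7 = 63
H→L→G→T→F→H: 14+12+20+13+19 = 78
H→F→L→T→G→H: 19+5+8+20+26 = 78
H→F→L→G→T→H: 19+5+12+20+7 = 63
H→F→T→L→G→H: 19+13+8+12+26 = 78
H→F→G→L→T→H: 19+17+12+8+7 = 63
H→T→L→F→G→H: 7+8+5+17+26 = 63
H→T→F→L→G→H: 7+13+5+12+26 = 63
The minimum is 63.
One optimal route: H → L → F → G → T → H (or its reverse).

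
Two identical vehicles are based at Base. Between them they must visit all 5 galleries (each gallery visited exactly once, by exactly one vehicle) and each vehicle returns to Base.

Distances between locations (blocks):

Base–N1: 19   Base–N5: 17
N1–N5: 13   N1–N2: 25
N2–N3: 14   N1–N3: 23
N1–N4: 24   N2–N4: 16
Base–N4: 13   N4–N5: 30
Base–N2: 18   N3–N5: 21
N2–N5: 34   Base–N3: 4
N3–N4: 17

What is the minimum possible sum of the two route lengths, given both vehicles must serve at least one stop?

There are 2^4 − 1 = 15 ways to divide the 5 stops into two non-empty groups. For each, the best each vehicle can do is its own shortest tour through its group:
  {N1} + {N2, N3, N4, N5}: 38 + 81 = 119
  {N2} + {N1, N3, N4, N5}: 36 + 75 = 111
  {N1, N2} + {N3, N4, N5}: 62 + 68 = 130
  {N3} + {N1, N2, N4, N5}: 8 + 84 = 92
  {N1, N3} + {N2, N4, N5}: 46 + 80 = 126
  {N2, N3} + {N1, N4, N5}: 36 + 67 = 103
  … (15 splits in total)
Best: vehicle 1 Base → N3 → Base = 8; vehicle 2 Base → N4 → N2 → N1 → N5 → Base = 84; combined 92.

92 blocks — the smallest possible combined total.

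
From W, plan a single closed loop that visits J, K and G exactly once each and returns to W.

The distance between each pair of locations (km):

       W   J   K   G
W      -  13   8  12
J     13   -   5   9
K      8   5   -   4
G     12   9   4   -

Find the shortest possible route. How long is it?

With 3 stops there are 3!/2 = 3 distinct round trips (a route and its reverse cost the same).
W - J - K - G - W: 13+5+4+12 = 34
W - J - G - K - W: 13+9+4+8 = 34
W - K - J - G - W: 8+5+9+12 = 34
The minimum is 34.
One optimal route: W → J → K → G → W (or its reverse).

Minimum total distance: 34 km.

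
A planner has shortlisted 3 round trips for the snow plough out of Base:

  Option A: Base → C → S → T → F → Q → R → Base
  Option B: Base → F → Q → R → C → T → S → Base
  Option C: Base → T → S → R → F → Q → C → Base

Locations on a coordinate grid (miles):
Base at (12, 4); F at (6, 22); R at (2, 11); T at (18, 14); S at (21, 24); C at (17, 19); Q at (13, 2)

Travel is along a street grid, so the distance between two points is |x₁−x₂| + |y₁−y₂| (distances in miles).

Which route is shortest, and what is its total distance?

Option A: 20 + 9 + 13 + 20 + 27 + 20 + 17 = 126
Option B: 24 + 27 + 20 + 23 + 6 + 13 + 29 = 142
Option C: 16 + 13 + 32 + 15 + 27 + 21 + 20 = 144

Shortest is Option A, total 126 miles.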